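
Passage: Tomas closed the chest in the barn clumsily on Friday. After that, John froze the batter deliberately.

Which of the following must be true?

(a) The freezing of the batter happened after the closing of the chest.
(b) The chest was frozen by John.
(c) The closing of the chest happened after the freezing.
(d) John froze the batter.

(a) Entailed — the narrative places the closing before the freezing.
(b) Not entailed — John froze the batter, not the chest; the chest belongs to the closing event.
(c) Not entailed — the narrative places the closing before the freezing, not after.
(d) Entailed — the original entails any weakening of itself; this just drops 'deliberately'.

(a), (d)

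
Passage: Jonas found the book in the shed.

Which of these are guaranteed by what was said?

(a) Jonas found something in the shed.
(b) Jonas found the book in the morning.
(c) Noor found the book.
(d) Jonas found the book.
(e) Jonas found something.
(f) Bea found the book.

(a) Entailed — the original entails any weakening of itself; this just generalizes the patient.
(b) Not entailed — 'in the morning' adds information not in the original event.
(c) Not entailed — the passage has Jonas finding the book, not Noor.
(d) Entailed — the original entails any weakening of itself; this just drops 'in the shed'.
(e) Entailed — dropping 'in the shed' and generalizing the patient leaves a sub-description the original still satisfies.
(f) Not entailed — the passage has Jonas finding the book, not Bea.

(a), (d), (e)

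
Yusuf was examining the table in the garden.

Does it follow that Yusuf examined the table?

'examine' is atelic; if Yusuf was examining the table, then Yusuf examined the table (for some time).

yes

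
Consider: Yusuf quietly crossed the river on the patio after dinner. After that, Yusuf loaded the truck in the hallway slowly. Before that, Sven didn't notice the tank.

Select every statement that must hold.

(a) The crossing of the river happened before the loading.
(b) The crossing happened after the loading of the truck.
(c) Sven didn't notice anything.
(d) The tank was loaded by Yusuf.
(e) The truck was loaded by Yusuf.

(a) Entailed — the narrative places the crossing before the loading.
(b) Not entailed — the narrative places the crossing before the loading, not after.
(c) Not entailed — the original only denies this specific event; Sven may have noticed something else.
(d) Not entailed — Yusuf loaded the truck, not the tank; the tank belongs to the noticing event.
(e) Entailed — every conjunct here is already in the original loading event.

(a), (e)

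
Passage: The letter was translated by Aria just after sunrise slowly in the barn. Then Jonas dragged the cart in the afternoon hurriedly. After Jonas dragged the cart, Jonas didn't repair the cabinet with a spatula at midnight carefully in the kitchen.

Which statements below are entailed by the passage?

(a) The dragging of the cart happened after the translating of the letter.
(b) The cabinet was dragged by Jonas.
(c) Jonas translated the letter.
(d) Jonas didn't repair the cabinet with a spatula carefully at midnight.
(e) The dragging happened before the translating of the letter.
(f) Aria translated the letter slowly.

(a), (f)

(a) Entailed — the narrative places the translating before the dragging.
(b) Not entailed — Jonas dragged the cart, not the cabinet; the cabinet belongs to the repairing event.
(c) Not entailed — the passage has Aria translating the letter, not Jonas.
(d) Not entailed — dropping 'in the kitchen' under negation is not valid — the original leaves open that Jonas repaired the cabinet some other way.
(e) Not entailed — the narrative places the translating before the dragging, not after.
(f) Entailed — this follows by dropping conjuncts from the translating event's description.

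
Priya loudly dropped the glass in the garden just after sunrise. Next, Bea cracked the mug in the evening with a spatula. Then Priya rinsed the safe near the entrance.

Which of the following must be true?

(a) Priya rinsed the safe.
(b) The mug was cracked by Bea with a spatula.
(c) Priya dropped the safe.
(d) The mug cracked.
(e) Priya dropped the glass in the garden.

(a) Entailed — this follows by dropping conjuncts from the rinsing event's description.
(b) Entailed — the original entails any weakening of itself; this just drops 'in the evening'.
(c) Not entailed — Priya dropped the glass, not the safe; the safe belongs to the rinsing event.
(d) Entailed — 'Bea cracked the mug' is causative; it entails the inchoative 'the mug cracked'.
(e) Entailed — dropping 'just after sunrise', 'loudly' leaves a sub-description the original still satisfies.

(a), (b), (d), (e)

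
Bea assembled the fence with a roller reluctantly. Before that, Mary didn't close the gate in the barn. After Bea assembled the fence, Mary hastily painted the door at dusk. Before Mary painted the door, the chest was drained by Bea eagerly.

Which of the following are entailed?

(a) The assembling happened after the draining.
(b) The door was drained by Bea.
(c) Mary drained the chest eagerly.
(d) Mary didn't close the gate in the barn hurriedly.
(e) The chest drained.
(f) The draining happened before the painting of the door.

(a) Not entailed — the narrative doesn't order the draining relative to the assembling.
(b) Not entailed — Bea drained the chest, not the door; the door belongs to the painting event.
(c) Not entailed — the passage has Bea draining the chest, not Mary.
(d) Entailed — under negation, adding a further restriction is entailed: if no such closing event occurred, none occurred hurriedly either.
(e) Entailed — 'Bea drained the chest' is causative; it entails the inchoative 'the chest drained'.
(f) Entailed — the narrative places the draining before the painting.

(d), (e), (f)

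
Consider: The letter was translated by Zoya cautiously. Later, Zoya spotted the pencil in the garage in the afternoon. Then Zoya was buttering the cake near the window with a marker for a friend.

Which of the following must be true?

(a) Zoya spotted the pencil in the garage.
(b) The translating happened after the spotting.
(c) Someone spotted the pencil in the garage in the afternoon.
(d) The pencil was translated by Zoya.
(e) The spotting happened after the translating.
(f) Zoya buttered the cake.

(a), (c), (e)

(a) Entailed — this follows by dropping conjuncts from the spotting event's description.
(b) Not entailed — the narrative places the translating before the spotting, not after.
(c) Entailed — the original entails any weakening of itself; this just generalizes the agent.
(d) Not entailed — Zoya translated the letter, not the pencil; the pencil belongs to the spotting event.
(e) Entailed — the narrative places the translating before the spotting.
(f) Not entailed — 'was buttering' is progressive on an accomplishment; it does not entail the completed 'buttered'.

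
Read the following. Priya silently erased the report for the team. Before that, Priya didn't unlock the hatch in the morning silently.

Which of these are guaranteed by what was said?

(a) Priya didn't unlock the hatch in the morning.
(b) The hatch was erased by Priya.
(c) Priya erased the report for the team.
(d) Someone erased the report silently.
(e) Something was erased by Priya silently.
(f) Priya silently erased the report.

(c), (d), (e), (f)

(a) Not entailed — dropping 'silently' under negation is not valid — the original leaves open that Priya unlocked the hatch some other way.
(b) Not entailed — Priya erased the report, not the hatch; the hatch belongs to the unlocking event.
(c) Entailed — this follows by dropping conjuncts from the erasing event's description.
(d) Entailed — every conjunct here is already in the original erasing event.
(e) Entailed — this follows by dropping conjuncts from the erasing event's description.
(f) Entailed — the original entails any weakening of itself; this just drops 'for the team'.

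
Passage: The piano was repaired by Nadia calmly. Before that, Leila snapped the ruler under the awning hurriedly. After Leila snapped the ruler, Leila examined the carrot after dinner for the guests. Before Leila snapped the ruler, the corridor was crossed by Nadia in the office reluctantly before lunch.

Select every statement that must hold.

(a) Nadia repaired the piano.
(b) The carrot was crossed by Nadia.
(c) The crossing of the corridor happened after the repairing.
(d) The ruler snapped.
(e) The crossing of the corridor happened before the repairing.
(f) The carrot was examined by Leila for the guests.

(a), (d), (e), (f)

(a) Entailed — this follows by dropping conjuncts from the repairing event's description.
(b) Not entailed — Nadia crossed the corridor, not the carrot; the carrot belongs to the examining event.
(c) Not entailed — the narrative places the crossing before the repairing, not after.
(d) Entailed — 'Leila snapped the ruler' is causative; it entails the inchoative 'the ruler snapped'.
(e) Entailed — the narrative places the crossing before the repairing.
(f) Entailed — the original entails any weakening of itself; this just drops 'after dinner'.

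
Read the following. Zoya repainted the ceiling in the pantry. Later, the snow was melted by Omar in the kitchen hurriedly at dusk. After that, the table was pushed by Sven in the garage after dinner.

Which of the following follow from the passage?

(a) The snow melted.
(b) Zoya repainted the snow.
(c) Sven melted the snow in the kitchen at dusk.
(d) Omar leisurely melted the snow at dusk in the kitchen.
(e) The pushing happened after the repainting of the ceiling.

(a), (e)

(a) Entailed — 'Omar melted the snow' is causative; it entails the inchoative 'the snow melted'.
(b) Not entailed — Zoya repainted the ceiling, not the snow; the snow belongs to the melting event.
(c) Not entailed — the passage has Omar melting the snow, not Sven.
(d) Not entailed — 'leisurely' adds a manner not in (and inconsistent with) the original.
(e) Entailed — the narrative places the repainting before the pushing.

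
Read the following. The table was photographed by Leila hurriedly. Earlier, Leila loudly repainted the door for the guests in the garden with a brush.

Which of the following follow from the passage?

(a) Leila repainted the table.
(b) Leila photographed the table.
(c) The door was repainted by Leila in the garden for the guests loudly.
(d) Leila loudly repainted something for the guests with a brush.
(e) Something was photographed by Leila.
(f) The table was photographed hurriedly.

(a) Not entailed — Leila repainted the door, not the table; the table belongs to the photographing event.
(b) Entailed — the original entails any weakening of itself; this just drops 'hurriedly'.
(c) Entailed — this follows by dropping conjuncts from the repainting event's description.
(d) Entailed — the original entails any weakening of itself; this just drops 'in the garden' and generalizes the patient.
(e) Entailed — dropping 'hurriedly' and generalizing the patient leaves a sub-description the original still satisfies.
(f) Entailed — every conjunct here is already in the original photographing event.

(b), (c), (d), (e), (f)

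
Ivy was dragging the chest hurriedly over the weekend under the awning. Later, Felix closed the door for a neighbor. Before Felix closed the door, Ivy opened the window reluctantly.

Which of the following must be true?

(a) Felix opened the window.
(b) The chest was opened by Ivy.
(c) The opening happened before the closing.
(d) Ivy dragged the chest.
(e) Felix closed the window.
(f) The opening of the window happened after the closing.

(c), (d)

(a) Not entailed — the passage has Ivy opening the window, not Felix.
(b) Not entailed — Ivy opened the window, not the chest; the chest belongs to the dragging event.
(c) Entailed — the narrative places the opening before the closing.
(d) Entailed — 'drag' is an activity; 'was dragging' entails that some dragging happened, so 'dragged' holds.
(e) Not entailed — Felix closed the door, not the window; the window belongs to the opening event.
(f) Not entailed — the narrative places the opening before the closing, not after.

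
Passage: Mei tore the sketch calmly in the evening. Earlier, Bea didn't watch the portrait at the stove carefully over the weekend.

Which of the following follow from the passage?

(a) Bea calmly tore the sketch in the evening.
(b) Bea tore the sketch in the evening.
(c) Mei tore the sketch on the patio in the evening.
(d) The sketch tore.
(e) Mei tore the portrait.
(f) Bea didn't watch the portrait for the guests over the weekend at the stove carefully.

(a) Not entailed — the passage has Mei tearing the sketch, not Bea.
(b) Not entailed — the passage has Mei tearing the sketch, not Bea.
(c) Not entailed — 'on the patio' adds information not in the original event.
(d) Entailed — 'Mei tore the sketch' is causative; it entails the inchoative 'the sketch tore'.
(e) Not entailed — Mei tore the sketch, not the portrait; the portrait belongs to the watching event.
(f) Entailed — under negation, adding a further restriction is entailed: if no such watching event occurred, none occurred for the guests either.

(d), (f)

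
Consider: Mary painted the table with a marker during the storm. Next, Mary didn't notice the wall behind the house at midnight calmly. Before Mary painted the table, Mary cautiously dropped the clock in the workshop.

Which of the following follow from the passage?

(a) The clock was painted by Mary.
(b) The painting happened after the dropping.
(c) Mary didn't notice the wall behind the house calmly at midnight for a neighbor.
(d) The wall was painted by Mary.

(a) Not entailed — Mary painted the table, not the clock; the clock belongs to the dropping event.
(b) Entailed — the narrative places the dropping before the painting.
(c) Entailed — under negation, adding a further restriction is entailed: if no such noticing event occurred, none occurred for a neighbor either.
(d) Not entailed — Mary painted the table, not the wall; the wall belongs to the noticing event.

(b), (c)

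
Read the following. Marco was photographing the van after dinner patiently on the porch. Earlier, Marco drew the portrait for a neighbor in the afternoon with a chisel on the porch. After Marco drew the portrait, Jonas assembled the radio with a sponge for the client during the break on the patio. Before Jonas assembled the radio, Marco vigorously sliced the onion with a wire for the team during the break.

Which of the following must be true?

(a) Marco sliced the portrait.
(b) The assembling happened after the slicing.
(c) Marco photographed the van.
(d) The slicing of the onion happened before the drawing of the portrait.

(b)

(a) Not entailed — Marco sliced the onion, not the portrait; the portrait belongs to the drawing event.
(b) Entailed — the narrative places the slicing before the assembling.
(c) Not entailed — 'was photographing' is progressive on an accomplishment; it does not entail the completed 'photographed'.
(d) Not entailed — the narrative doesn't order the slicing relative to the drawing.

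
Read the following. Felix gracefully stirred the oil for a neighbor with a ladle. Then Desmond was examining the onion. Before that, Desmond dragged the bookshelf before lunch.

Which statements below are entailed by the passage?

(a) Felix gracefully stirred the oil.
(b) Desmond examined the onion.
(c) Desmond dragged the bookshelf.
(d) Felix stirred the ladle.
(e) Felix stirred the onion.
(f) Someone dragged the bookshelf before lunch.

(a), (b), (c), (f)

(a) Entailed — every conjunct here is already in the original stirring event.
(b) Entailed — 'examine' is an activity; 'was examining' entails that some examining happened, so 'examined' holds.
(c) Entailed — the original entails any weakening of itself; this just drops 'before lunch'.
(d) Not entailed — the ladle is the instrument, not what was stirred.
(e) Not entailed — Felix stirred the oil, not the onion; the onion belongs to the examining event.
(f) Entailed — generalizing the agent leaves a sub-description the original still satisfies.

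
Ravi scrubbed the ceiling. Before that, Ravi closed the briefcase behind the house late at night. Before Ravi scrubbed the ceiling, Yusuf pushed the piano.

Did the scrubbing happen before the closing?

The narrative orders the closing before the scrubbing.

no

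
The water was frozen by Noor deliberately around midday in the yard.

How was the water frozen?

'deliberately' marks the manner of the freezing event.

deliberately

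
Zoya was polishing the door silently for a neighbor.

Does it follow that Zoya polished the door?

'polish' is atelic; if Zoya was polishing the door, then Zoya polished the door (for some time).

yes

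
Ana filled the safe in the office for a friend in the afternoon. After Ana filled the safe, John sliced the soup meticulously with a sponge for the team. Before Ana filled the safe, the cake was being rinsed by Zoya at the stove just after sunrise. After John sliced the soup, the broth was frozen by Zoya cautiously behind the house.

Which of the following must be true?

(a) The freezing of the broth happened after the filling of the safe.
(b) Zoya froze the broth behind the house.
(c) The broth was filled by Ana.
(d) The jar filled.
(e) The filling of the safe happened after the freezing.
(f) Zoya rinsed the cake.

(a), (b), (f)

(a) Entailed — the narrative places the filling before the freezing.
(b) Entailed — dropping 'cautiously' leaves a sub-description the original still satisfies.
(c) Not entailed — Ana filled the safe, not the broth; the broth belongs to the freezing event.
(d) Not entailed — the safe is what filled, not the jar.
(e) Not entailed — the narrative places the filling before the freezing, not after.
(f) Entailed — 'rinse' is an activity; 'was rinsing' entails that some rinsing happened, so 'rinsed' holds.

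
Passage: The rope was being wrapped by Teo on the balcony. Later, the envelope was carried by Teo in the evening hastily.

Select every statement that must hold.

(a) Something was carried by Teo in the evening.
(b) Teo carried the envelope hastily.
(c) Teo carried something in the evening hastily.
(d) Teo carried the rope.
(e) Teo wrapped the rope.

(a) Entailed — dropping 'hastily' and generalizing the patient leaves a sub-description the original still satisfies.
(b) Entailed — dropping 'in the evening' leaves a sub-description the original still satisfies.
(c) Entailed — every conjunct here is already in the original carrying event.
(d) Not entailed — Teo carried the envelope, not the rope; the rope belongs to the wrapping event.
(e) Not entailed — 'was wrapping' is progressive on an accomplishment; it does not entail the completed 'wrapped'.

(a), (b), (c)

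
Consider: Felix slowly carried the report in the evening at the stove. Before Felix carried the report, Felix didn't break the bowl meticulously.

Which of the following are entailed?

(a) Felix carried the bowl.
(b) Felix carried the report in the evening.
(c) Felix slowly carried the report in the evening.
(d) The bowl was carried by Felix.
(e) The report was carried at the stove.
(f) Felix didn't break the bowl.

(a) Not entailed — Felix carried the report, not the bowl; the bowl belongs to the breaking event.
(b) Entailed — dropping 'at the stove', 'slowly' leaves a sub-description the original still satisfies.
(c) Entailed — every conjunct here is already in the original carrying event.
(d) Not entailed — Felix carried the report, not the bowl; the bowl belongs to the breaking event.
(e) Entailed — every conjunct here is already in the original carrying event.
(f) Not entailed — dropping 'meticulously' under negation is not valid — the original leaves open that Felix broke the bowl some other way.

(b), (c), (e)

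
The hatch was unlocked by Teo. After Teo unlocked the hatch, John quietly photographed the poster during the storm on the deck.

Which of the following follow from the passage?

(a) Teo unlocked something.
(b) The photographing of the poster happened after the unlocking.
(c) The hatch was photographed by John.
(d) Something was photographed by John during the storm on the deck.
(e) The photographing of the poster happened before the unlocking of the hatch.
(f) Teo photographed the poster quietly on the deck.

(a), (b), (d)

(a) Entailed — this follows by dropping conjuncts from the unlocking event's description.
(b) Entailed — the narrative places the unlocking before the photographing.
(c) Not entailed — John photographed the poster, not the hatch; the hatch belongs to the unlocking event.
(d) Entailed — this follows by dropping conjuncts from the photographing event's description.
(e) Not entailed — the narrative places the unlocking before the photographing, not after.
(f) Not entailed — the passage has John photographing the poster, not Teo.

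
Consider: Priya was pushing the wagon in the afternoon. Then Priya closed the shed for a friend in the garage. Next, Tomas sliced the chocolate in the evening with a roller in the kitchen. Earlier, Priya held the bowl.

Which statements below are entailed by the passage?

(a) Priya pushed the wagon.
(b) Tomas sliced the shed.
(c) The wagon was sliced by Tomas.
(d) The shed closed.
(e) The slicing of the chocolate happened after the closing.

(a) Entailed — 'push' is an activity; 'was pushing' entails that some pushing happened, so 'pushed' holds.
(b) Not entailed — Tomas sliced the chocolate, not the shed; the shed belongs to the closing event.
(c) Not entailed — Tomas sliced the chocolate, not the wagon; the wagon belongs to the pushing event.
(d) Entailed — 'Priya closed the shed' is causative; it entails the inchoative 'the shed closed'.
(e) Entailed — the narrative places the closing before the slicing.

(a), (d), (e)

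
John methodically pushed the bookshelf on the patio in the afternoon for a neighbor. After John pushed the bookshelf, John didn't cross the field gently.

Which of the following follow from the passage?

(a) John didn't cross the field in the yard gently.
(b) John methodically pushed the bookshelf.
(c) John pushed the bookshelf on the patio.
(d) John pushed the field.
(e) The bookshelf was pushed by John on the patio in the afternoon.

(a) Entailed — under negation, adding a further restriction is entailed: if no such crossing event occurred, none occurred in the yard either.
(b) Entailed — this follows by dropping conjuncts from the pushing event's description.
(c) Entailed — the original entails any weakening of itself; this just drops 'methodically', 'in the afternoon', 'for a neighbor'.
(d) Not entailed — John pushed the bookshelf, not the field; the field belongs to the crossing event.
(e) Entailed — the original entails any weakening of itself; this just drops 'methodically', 'for a neighbor'.

(a), (b), (c), (e)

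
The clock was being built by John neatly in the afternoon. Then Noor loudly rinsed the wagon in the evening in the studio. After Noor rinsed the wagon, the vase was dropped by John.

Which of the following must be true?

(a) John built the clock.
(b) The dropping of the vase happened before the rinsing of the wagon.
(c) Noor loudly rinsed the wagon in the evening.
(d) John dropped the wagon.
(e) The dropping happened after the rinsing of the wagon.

(c), (e)

(a) Not entailed — 'was building' is progressive on an accomplishment; it does not entail the completed 'built'.
(b) Not entailed — the narrative places the rinsing before the dropping, not after.
(c) Entailed — this follows by dropping conjuncts from the rinsing event's description.
(d) Not entailed — John dropped the vase, not the wagon; the wagon belongs to the rinsing event.
(e) Entailed — the narrative places the rinsing before the dropping.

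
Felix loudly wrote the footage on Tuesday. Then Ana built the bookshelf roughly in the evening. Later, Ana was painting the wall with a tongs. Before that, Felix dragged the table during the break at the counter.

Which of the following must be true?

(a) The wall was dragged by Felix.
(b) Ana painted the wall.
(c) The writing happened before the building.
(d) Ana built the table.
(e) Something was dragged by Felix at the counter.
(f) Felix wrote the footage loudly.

(c), (e), (f)

(a) Not entailed — Felix dragged the table, not the wall; the wall belongs to the painting event.
(b) Not entailed — 'was painting' is progressive on an accomplishment; it does not entail the completed 'painted'.
(c) Entailed — the narrative places the writing before the building.
(d) Not entailed — Ana built the bookshelf, not the table; the table belongs to the dragging event.
(e) Entailed — every conjunct here is already in the original dragging event.
(f) Entailed — the original entails any weakening of itself; this just drops 'on Tuesday'.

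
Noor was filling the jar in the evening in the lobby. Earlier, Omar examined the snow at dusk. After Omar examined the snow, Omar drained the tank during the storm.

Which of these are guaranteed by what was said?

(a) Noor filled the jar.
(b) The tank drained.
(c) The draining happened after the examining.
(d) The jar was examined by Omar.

(b), (c)

(a) Not entailed — 'was filling' is progressive on an accomplishment; it does not entail the completed 'filled'.
(b) Entailed — 'Omar drained the tank' is causative; it entails the inchoative 'the tank drained'.
(c) Entailed — the narrative places the examining before the draining.
(d) Not entailed — Omar examined the snow, not the jar; the jar belongs to the filling event.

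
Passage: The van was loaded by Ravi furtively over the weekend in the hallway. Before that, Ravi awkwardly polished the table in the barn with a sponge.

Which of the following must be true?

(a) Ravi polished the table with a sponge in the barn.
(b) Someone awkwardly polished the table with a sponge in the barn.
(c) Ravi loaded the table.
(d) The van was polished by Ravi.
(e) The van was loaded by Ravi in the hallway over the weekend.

(a), (b), (e)

(a) Entailed — dropping 'awkwardly' leaves a sub-description the original still satisfies.
(b) Entailed — generalizing the agent leaves a sub-description the original still satisfies.
(c) Not entailed — Ravi loaded the van, not the table; the table belongs to the polishing event.
(d) Not entailed — Ravi polished the table, not the van; the van belongs to the loading event.
(e) Entailed — dropping 'furtively' leaves a sub-description the original still satisfies.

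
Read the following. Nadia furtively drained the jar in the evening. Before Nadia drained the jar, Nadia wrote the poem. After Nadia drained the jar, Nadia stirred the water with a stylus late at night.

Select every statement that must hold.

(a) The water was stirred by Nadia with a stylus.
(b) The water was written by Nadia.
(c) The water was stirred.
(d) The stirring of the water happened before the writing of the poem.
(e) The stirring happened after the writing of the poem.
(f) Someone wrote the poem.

(a), (c), (e), (f)

(a) Entailed — every conjunct here is already in the original stirring event.
(b) Not entailed — Nadia wrote the poem, not the water; the water belongs to the stirring event.
(c) Entailed — this follows by dropping conjuncts from the stirring event's description.
(d) Not entailed — the narrative places the writing before the stirring, not after.
(e) Entailed — the narrative places the writing before the stirring.
(f) Entailed — generalizing the agent leaves a sub-description the original still satisfies.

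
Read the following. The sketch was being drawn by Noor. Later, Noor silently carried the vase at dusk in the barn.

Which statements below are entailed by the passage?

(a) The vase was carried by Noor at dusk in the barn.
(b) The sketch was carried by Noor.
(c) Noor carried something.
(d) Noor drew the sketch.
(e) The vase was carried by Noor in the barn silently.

(a), (c), (e)

(a) Entailed — dropping 'silently' leaves a sub-description the original still satisfies.
(b) Not entailed — Noor carried the vase, not the sketch; the sketch belongs to the drawing event.
(c) Entailed — dropping 'at dusk', 'silently', 'in the barn' and generalizing the patient leaves a sub-description the original still satisfies.
(d) Not entailed — 'was drawing' is progressive on an accomplishment; it does not entail the completed 'drew'.
(e) Entailed — this follows by dropping conjuncts from the carrying event's description.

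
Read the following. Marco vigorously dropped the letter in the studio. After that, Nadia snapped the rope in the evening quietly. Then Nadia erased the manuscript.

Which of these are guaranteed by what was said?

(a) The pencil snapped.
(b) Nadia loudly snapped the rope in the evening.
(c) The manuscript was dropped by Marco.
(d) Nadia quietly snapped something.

(a) Not entailed — the rope is what snapped, not the pencil.
(b) Not entailed — 'loudly' adds a manner not in (and inconsistent with) the original.
(c) Not entailed — Marco dropped the letter, not the manuscript; the manuscript belongs to the erasing event.
(d) Entailed — this follows by dropping conjuncts from the snapping event's description.

(d)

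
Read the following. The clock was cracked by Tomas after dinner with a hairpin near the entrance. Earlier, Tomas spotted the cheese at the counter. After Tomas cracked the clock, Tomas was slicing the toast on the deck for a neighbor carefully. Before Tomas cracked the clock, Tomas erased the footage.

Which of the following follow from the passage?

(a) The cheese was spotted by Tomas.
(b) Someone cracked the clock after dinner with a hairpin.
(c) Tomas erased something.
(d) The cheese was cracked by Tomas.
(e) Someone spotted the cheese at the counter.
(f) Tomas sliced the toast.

(a), (b), (c), (e)

(a) Entailed — dropping 'at the counter' leaves a sub-description the original still satisfies.
(b) Entailed — every conjunct here is already in the original cracking event.
(c) Entailed — the original entails any weakening of itself; this just generalizes the patient.
(d) Not entailed — Tomas cracked the clock, not the cheese; the cheese belongs to the spotting event.
(e) Entailed — the original entails any weakening of itself; this just generalizes the agent.
(f) Not entailed — 'was slicing' is progressive on an accomplishment; it does not entail the completed 'sliced'.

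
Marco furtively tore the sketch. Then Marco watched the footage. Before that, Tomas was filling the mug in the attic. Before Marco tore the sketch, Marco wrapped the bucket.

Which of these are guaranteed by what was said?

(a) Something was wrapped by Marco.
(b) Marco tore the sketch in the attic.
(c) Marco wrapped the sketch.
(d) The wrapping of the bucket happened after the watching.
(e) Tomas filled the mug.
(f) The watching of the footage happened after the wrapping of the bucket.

(a), (f)

(a) Entailed — this follows by dropping conjuncts from the wrapping event's description.
(b) Not entailed — 'in the attic' adds information not in the original event.
(c) Not entailed — Marco wrapped the bucket, not the sketch; the sketch belongs to the tearing event.
(d) Not entailed — the narrative places the wrapping before the watching, not after.
(e) Not entailed — 'was filling' is progressive on an accomplishment; it does not entail the completed 'filled'.
(f) Entailed — the narrative places the wrapping before the watching.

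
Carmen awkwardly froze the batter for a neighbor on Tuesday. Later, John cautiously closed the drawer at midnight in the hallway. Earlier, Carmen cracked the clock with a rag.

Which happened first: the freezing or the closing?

The connectives place the freezing before the closing.

the freezing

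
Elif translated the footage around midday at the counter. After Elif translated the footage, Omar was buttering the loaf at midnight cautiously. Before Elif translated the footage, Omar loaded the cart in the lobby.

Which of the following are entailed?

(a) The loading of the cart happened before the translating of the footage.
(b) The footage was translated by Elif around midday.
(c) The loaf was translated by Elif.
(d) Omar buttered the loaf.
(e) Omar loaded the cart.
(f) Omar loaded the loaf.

(a), (b), (e)

(a) Entailed — the narrative places the loading before the translating.
(b) Entailed — dropping 'at the counter' leaves a sub-description the original still satisfies.
(c) Not entailed — Elif translated the footage, not the loaf; the loaf belongs to the buttering event.
(d) Not entailed — 'was buttering' is progressive on an accomplishment; it does not entail the completed 'buttered'.
(e) Entailed — dropping 'in the lobby' leaves a sub-description the original still satisfies.
(f) Not entailed — Omar loaded the cart, not the loaf; the loaf belongs to the buttering event.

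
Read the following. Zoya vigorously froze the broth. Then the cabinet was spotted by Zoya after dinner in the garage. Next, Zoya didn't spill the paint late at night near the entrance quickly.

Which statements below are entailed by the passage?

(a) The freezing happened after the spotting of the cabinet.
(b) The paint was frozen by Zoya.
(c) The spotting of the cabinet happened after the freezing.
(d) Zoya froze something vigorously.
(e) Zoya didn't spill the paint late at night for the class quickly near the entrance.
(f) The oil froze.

(a) Not entailed — the narrative places the freezing before the spotting, not after.
(b) Not entailed — Zoya froze the broth, not the paint; the paint belongs to the spilling event.
(c) Entailed — the narrative places the freezing before the spotting.
(d) Entailed — the original entails any weakening of itself; this just generalizes the patient.
(e) Entailed — under negation, adding a further restriction is entailed: if no such spilling event occurred, none occurred for the class either.
(f) Not entailed — the broth is what froze, not the oil.

(c), (d), (e)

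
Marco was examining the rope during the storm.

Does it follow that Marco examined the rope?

yes

'examine' is atelic; if Marco was examining the rope, then Marco examined the rope (for some time).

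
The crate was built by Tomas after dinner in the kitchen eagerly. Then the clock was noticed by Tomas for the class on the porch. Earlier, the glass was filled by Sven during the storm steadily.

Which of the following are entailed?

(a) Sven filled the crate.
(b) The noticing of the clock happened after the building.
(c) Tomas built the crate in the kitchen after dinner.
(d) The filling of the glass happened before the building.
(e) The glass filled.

(a) Not entailed — Sven filled the glass, not the crate; the crate belongs to the building event.
(b) Entailed — the narrative places the building before the noticing.
(c) Entailed — dropping 'eagerly' leaves a sub-description the original still satisfies.
(d) Not entailed — the narrative doesn't order the filling relative to the building.
(e) Entailed — 'Sven filled the glass' is causative; it entails the inchoative 'the glass filled'.

(b), (c), (e)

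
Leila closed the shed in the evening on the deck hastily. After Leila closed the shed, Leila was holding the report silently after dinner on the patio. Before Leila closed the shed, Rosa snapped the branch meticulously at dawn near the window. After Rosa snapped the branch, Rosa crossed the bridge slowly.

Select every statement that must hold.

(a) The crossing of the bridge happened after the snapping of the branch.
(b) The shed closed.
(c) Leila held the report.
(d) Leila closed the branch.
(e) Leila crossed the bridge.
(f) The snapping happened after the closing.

(a), (b), (c)

(a) Entailed — the narrative places the snapping before the crossing.
(b) Entailed — 'Leila closed the shed' is causative; it entails the inchoative 'the shed closed'.
(c) Entailed — 'hold' is an activity; 'was holding' entails that some holding happened, so 'held' holds.
(d) Not entailed — Leila closed the shed, not the branch; the branch belongs to the snapping event.
(e) Not entailed — the passage has Rosa crossing the bridge, not Leila.
(f) Not entailed — the narrative places the snapping before the closing, not after.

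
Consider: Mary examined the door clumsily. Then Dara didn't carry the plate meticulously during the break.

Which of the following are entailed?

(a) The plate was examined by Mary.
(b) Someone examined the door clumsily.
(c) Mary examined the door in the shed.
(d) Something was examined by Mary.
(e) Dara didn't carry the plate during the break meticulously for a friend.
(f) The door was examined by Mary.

(b), (d), (e), (f)

(a) Not entailed — Mary examined the door, not the plate; the plate belongs to the carrying event.
(b) Entailed — the original entails any weakening of itself; this just generalizes the agent.
(c) Not entailed — 'in the shed' adds information not in the original event.
(d) Entailed — this follows by dropping conjuncts from the examining event's description.
(e) Entailed — under negation, adding a further restriction is entailed: if no such carrying event occurred, none occurred for a friend either.
(f) Entailed — dropping 'clumsily' leaves a sub-description the original still satisfies.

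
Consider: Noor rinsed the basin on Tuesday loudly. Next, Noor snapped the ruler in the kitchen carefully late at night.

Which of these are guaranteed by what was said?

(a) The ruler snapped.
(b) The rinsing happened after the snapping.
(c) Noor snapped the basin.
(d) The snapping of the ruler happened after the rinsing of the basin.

(a) Entailed — 'Noor snapped the ruler' is causative; it entails the inchoative 'the ruler snapped'.
(b) Not entailed — the narrative places the rinsing before the snapping, not after.
(c) Not entailed — Noor snapped the ruler, not the basin; the basin belongs to the rinsing event.
(d) Entailed — the narrative places the rinsing before the snapping.

(a), (d)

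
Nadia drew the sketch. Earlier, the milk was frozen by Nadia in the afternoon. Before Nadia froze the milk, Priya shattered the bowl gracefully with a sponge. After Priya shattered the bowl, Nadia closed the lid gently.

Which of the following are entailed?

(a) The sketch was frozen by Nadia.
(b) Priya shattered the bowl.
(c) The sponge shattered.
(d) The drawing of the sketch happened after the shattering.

(b), (d)

(a) Not entailed — Nadia froze the milk, not the sketch; the sketch belongs to the drawing event.
(b) Entailed — the original entails any weakening of itself; this just drops 'gracefully', 'with a sponge'.
(c) Not entailed — the bowl is what shattered, not the sponge.
(d) Entailed — the narrative places the shattering before the drawing.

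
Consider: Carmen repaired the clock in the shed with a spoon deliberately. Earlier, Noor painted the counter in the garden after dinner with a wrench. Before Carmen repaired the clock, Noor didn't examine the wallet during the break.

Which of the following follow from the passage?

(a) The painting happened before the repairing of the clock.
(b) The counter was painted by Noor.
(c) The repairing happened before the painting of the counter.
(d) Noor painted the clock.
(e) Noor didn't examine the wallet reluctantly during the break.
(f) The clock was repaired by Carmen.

(a) Entailed — the narrative places the painting before the repairing.
(b) Entailed — every conjunct here is already in the original painting event.
(c) Not entailed — the narrative places the painting before the repairing, not after.
(d) Not entailed — Noor painted the counter, not the clock; the clock belongs to the repairing event.
(e) Entailed — under negation, adding a further restriction is entailed: if no such examining event occurred, none occurred reluctantly either.
(f) Entailed — the original entails any weakening of itself; this just drops 'with a spoon', 'in the shed', 'deliberately'.

(a), (b), (e), (f)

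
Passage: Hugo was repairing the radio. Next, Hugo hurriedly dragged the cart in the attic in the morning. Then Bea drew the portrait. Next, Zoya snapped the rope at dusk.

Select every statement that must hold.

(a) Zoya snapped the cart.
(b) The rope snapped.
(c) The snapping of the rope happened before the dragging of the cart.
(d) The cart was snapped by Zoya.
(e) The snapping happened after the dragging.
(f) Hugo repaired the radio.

(b), (e)

(a) Not entailed — Zoya snapped the rope, not the cart; the cart belongs to the dragging event.
(b) Entailed — 'Zoya snapped the rope' is causative; it entails the inchoative 'the rope snapped'.
(c) Not entailed — the narrative places the dragging before the snapping, not after.
(d) Not entailed — Zoya snapped the rope, not the cart; the cart belongs to the dragging event.
(e) Entailed — the narrative places the dragging before the snapping.
(f) Not entailed — 'was repairing' is progressive on an accomplishment; it does not entail the completed 'repaired'.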